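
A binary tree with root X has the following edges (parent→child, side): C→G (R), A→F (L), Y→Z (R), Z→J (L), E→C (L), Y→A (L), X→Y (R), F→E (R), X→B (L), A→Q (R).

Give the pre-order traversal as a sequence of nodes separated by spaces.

X B Y A F E C G Q Z J

Pre-order visits the node, then its left subtree, then its right subtree.
Visit X.
At X: go left to B.
  B is a leaf — visit B.
At X: go right to Y.
  Visit Y.
  At Y: go left to A.
    Visit A.
    At A: go left to F.
      Visit F.
      At F: no left child.
      At F: go right to E.
        Visit E.
        At E: go left to C.
          Visit C.
          At C: no left child.
          At C: go right to G.
            G is a leaf — visit G.
        At E: no right child.
    At A: go right to Q.
      Q is a leaf — visit Q.
  At Y: go right to Z.
    Visit Z.
    At Z: go left to J.
      J is a leaf — visit J.
    At Z: no right child.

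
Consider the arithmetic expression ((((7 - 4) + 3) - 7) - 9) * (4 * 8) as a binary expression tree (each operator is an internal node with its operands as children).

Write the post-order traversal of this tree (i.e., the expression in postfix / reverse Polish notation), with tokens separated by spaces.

Post-order on an expression tree gives postfix notation: for each operator, emit left operand, right operand, then the operator.

7 4 - 3 + 7 - 9 - 4 8 * *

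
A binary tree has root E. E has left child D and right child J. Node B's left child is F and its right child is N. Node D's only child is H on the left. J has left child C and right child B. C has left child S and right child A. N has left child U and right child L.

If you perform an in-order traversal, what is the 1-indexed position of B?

In-order visits the left subtree, then the node, then the right subtree.
At E: go left to D.
  At D: go left to H.
    H is a leaf — visit H.
  Visit D.
  At D: no right child.
Visit E.
At E: go right to J.
  At J: go left to C.
    At C: go left to S.
      S is a leaf — visit S.
    Visit C.
    At C: go right to A.
      A is a leaf — visit A.
  Visit J.
  At J: go right to B.
    At B: go left to F.
      F is a leaf — visit F.
    Visit B.
    At B: go right to N.
      At N: go left to U.
        U is a leaf — visit U.
      Visit N.
      At N: go right to L.
        L is a leaf — visit L.
Full in-order sequence: H, D, E, S, C, A, J, F, B, U, N, L.

9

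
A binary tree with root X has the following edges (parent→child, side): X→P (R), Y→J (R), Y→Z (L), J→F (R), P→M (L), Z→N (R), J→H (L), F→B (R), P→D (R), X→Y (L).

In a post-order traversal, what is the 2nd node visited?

Post-order visits the left subtree, then the right subtree, then the node.
At X: go left to Y.
  At Y: go left to Z.
    At Z: no left child.
    At Z: go right to N.
      N is a leaf — visit N.
    Visit Z.
  At Y: go right to J.
    At J: go left to H.
      H is a leaf — visit H.
    At J: go right to F.
      At F: no left child.
      At F: go right to B.
        B is a leaf — visit B.
      Visit F.
    Visit J.
  Visit Y.
At X: go right to P.
  At P: go left to M.
    M is a leaf — visit M.
  At P: go right to D.
    D is a leaf — visit D.
  Visit P.
Visit X.
Full post-order sequence: N, Z, H, B, F, J, Y, M, D, P, X.

Z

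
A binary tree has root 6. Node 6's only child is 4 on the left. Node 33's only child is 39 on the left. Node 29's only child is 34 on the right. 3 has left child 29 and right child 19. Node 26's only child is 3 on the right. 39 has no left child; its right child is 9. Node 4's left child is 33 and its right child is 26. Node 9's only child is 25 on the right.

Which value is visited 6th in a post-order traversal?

Post-order visits the left subtree, then the right subtree, then the node.
At 6: go left to 4.
  At 4: go left to 33.
    At 33: go left to 39.
      At 39: no left child.
      At 39: go right to 9.
        At 9: no left child.
        At 9: go right to 25.
          25 is a leaf — visit 25.
        Visit 9.
      Visit 39.
    At 33: no right child.
    Visit 33.
  At 4: go right to 26.
    At 26: no left child.
    At 26: go right to 3.
      At 3: go left to 29.
        At 29: no left child.
        At 29: go right to 34.
          34 is a leaf — visit 34.
        Visit 29.
      At 3: go right to 19.
        19 is a leaf — visit 19.
      Visit 3.
    Visit 26.
  Visit 4.
At 6: no right child.
Visit 6.
Full post-order sequence: 25, 9, 39, 33, 34, 29, 19, 3, 26, 4, 6.

29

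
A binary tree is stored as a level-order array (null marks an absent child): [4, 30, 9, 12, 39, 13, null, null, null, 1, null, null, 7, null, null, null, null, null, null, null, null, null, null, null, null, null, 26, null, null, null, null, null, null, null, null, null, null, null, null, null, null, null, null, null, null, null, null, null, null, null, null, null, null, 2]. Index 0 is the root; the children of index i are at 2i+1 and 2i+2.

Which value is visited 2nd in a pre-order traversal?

Pre-order visits the node, then its left subtree, then its right subtree.
Visit 4.
At 4: go left to 30.
  Visit 30.
  At 30: go left to 12.
    12 is a leaf — visit 12.
  At 30: go right to 39.
    Visit 39.
    At 39: go left to 1.
      1 is a leaf — visit 1.
    At 39: no right child.
At 4: go right to 9.
  Visit 9.
  At 9: go left to 13.
    Visit 13.
    At 13: no left child.
    At 13: go right to 7.
      Visit 7.
      At 7: no left child.
      At 7: go right to 26.
        Visit 26.
        At 26: go left to 2.
          2 is a leaf — visit 2.
        At 26: no right child.
  At 9: no right child.
Full pre-order sequence: 4, 30, 12, 39, 1, 9, 13, 7, 26, 2.

30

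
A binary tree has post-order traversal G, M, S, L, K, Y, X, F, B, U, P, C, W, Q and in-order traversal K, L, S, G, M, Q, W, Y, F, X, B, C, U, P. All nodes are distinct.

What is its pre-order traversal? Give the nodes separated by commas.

Q, K, L, S, M, G, W, C, B, F, Y, X, P, U

The last element of post-order is the root; it splits in-order into left and right subtrees.
Root Q: left subtree has 5 nodes {K, L, S, G, M}, right has 8 {W, Y, F, X, B, C, U, P}.
  Root K: left subtree has 0 nodes { }, right has 4 {L, S, G, M}.
    Root L: left subtree has 0 nodes { }, right has 3 {S, G, M}.
      Root S: left subtree has 0 nodes { }, right has 2 {G, M}.
        Root M: left subtree has 1 node {G}, right has 0 { }.
  Root W: left subtree has 0 nodes { }, right has 7 {Y, F, X, B, C, U, P}.
    Root C: left subtree has 4 nodes {Y, F, X, B}, right has 2 {U, P}.
      Root B: left subtree has 3 nodes {Y, F, X}, right has 0 { }.
        Root F: left subtree has 1 node {Y}, right has 1 {X}.
      Root P: left subtree has 1 node {U}, right has 0 { }.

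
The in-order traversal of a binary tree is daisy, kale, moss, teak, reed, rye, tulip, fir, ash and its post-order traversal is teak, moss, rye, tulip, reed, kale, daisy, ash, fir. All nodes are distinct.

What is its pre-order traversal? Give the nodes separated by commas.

The last element of post-order is the root; it splits in-order into left and right subtrees.
Root fir: left subtree has 7 nodes {daisy, kale, moss, teak, reed, rye, tulip}, right has 1 {ash}.
  Root daisy: left subtree has 0 nodes { }, right has 6 {kale, moss, teak, reed, rye, tulip}.
    Root kale: left subtree has 0 nodes { }, right has 5 {moss, teak, reed, rye, tulip}.
      Root reed: left subtree has 2 nodes {moss, teak}, right has 2 {rye, tulip}.
        Root moss: left subtree has 0 nodes { }, right has 1 {teak}.
        Root tulip: left subtree has 1 node {rye}, right has 0 { }.

fir, daisy, kale, reed, moss, teak, tulip, rye, ash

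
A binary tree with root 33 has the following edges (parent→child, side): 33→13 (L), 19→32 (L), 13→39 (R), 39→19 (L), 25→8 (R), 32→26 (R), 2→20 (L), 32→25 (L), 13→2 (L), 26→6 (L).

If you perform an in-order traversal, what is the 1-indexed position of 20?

1

In-order visits the left subtree, then the node, then the right subtree.
At 33: go left to 13.
  At 13: go left to 2.
    At 2: go left to 20.
      20 is a leaf — visit 20.
    Visit 2.
    At 2: no right child.
  Visit 13.
  At 13: go right to 39.
    At 39: go left to 19.
      At 19: go left to 32.
        At 32: go left to 25.
          At 25: no left child.
          Visit 25.
          At 25: go right to 8.
            8 is a leaf — visit 8.
        Visit 32.
        At 32: go right to 26.
          At 26: go left to 6.
            6 is a leaf — visit 6.
          Visit 26.
          At 26: no right child.
      Visit 19.
      At 19: no right child.
    Visit 39.
    At 39: no right child.
Visit 33.
At 33: no right child.
Full in-order sequence: 20, 2, 13, 25, 8, 32, 6, 26, 19, 39, 33.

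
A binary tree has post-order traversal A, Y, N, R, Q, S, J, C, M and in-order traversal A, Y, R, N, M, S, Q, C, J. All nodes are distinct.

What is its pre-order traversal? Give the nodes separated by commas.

The last element of post-order is the root; it splits in-order into left and right subtrees.
Root M: left subtree has 4 nodes {A, Y, R, N}, right has 4 {S, Q, C, J}.
  Root R: left subtree has 2 nodes {A, Y}, right has 1 {N}.
    Root Y: left subtree has 1 node {A}, right has 0 { }.
  Root C: left subtree has 2 nodes {S, Q}, right has 1 {J}.
    Root S: left subtree has 0 nodes { }, right has 1 {Q}.

M, R, Y, A, N, C, S, Q, J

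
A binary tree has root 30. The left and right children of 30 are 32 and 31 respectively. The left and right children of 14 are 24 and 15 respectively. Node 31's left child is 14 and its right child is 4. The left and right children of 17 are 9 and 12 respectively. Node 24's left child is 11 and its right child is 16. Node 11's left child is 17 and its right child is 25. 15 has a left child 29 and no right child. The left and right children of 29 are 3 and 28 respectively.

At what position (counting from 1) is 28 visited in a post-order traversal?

Post-order visits the left subtree, then the right subtree, then the node.
At 30: go left to 32.
  32 is a leaf — visit 32.
At 30: go right to 31.
  At 31: go left to 14.
    At 14: go left to 24.
      At 24: go left to 11.
        At 11: go left to 17.
          At 17: go left to 9.
            9 is a leaf — visit 9.
          At 17: go right to 12.
            12 is a leaf — visit 12.
          Visit 17.
        At 11: go right to 25.
          25 is a leaf — visit 25.
        Visit 11.
      At 24: go right to 16.
        16 is a leaf — visit 16.
      Visit 24.
    At 14: go right to 15.
      At 15: go left to 29.
        At 29: go left to 3.
          3 is a leaf — visit 3.
        At 29: go right to 28.
          28 is a leaf — visit 28.
        Visit 29.
      At 15: no right child.
      Visit 15.
    Visit 14.
  At 31: go right to 4.
    4 is a leaf — visit 4.
  Visit 31.
Visit 30.
Full post-order sequence: 32, 9, 12, 17, 25, 11, 16, 24, 3, 28, 29, 15, 14, 4, 31, 30.

10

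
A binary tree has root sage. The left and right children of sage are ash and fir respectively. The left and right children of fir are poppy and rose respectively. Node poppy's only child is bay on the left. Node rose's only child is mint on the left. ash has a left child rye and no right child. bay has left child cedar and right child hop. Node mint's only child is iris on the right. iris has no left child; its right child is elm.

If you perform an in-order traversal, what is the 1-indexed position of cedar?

4

In-order visits the left subtree, then the node, then the right subtree.
At sage: go left to ash.
  At ash: go left to rye.
    rye is a leaf — visit rye.
  Visit ash.
  At ash: no right child.
Visit sage.
At sage: go right to fir.
  At fir: go left to poppy.
    At poppy: go left to bay.
      At bay: go left to cedar.
        cedar is a leaf — visit cedar.
      Visit bay.
      At bay: go right to hop.
        hop is a leaf — visit hop.
    Visit poppy.
    At poppy: no right child.
  Visit fir.
  At fir: go right to rose.
    At rose: go left to mint.
      At mint: no left child.
      Visit mint.
      At mint: go right to iris.
        At iris: no left child.
        Visit iris.
        At iris: go right to elm.
          elm is a leaf — visit elm.
    Visit rose.
    At rose: no right child.
Full in-order sequence: rye, ash, sage, cedar, bay, hop, poppy, fir, mint, iris, elm, rose.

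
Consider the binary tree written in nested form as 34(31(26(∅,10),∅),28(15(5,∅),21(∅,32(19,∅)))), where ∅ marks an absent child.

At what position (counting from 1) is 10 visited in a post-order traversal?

1

Post-order visits the left subtree, then the right subtree, then the node.
At 34: go left to 31.
  At 31: go left to 26.
    At 26: no left child.
    At 26: go right to 10.
      10 is a leaf — visit 10.
    Visit 26.
  At 31: no right child.
  Visit 31.
At 34: go right to 28.
  At 28: go left to 15.
    At 15: go left to 5.
      5 is a leaf — visit 5.
    At 15: no right child.
    Visit 15.
  At 28: go right to 21.
    At 21: no left child.
    At 21: go right to 32.
      At 32: go left to 19.
        19 is a leaf — visit 19.
      At 32: no right child.
      Visit 32.
    Visit 21.
  Visit 28.
Visit 34.
Full post-order sequence: 10, 26, 31, 5, 15, 19, 32, 21, 28, 34.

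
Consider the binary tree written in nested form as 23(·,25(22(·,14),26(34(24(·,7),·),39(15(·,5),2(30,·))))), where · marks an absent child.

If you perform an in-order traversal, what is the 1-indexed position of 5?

10

In-order visits the left subtree, then the node, then the right subtree.
At 23: no left child.
Visit 23.
At 23: go right to 25.
  At 25: go left to 22.
    At 22: no left child.
    Visit 22.
    At 22: go right to 14.
      14 is a leaf — visit 14.
  Visit 25.
  At 25: go right to 26.
    At 26: go left to 34.
      At 34: go left to 24.
        At 24: no left child.
        Visit 24.
        At 24: go right to 7.
          7 is a leaf — visit 7.
      Visit 34.
      At 34: no right child.
    Visit 26.
    At 26: go right to 39.
      At 39: go left to 15.
        At 15: no left child.
        Visit 15.
        At 15: go right to 5.
          5 is a leaf — visit 5.
      Visit 39.
      At 39: go right to 2.
        At 2: go left to 30.
          30 is a leaf — visit 30.
        Visit 2.
        At 2: no right child.
Full in-order sequence: 23, 22, 14, 25, 24, 7, 34, 26, 15, 5, 39, 30, 2.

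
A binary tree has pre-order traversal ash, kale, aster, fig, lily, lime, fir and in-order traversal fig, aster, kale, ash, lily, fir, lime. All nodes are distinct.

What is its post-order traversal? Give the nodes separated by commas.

The first element of pre-order is the root; it splits in-order into left and right subtrees.
Root ash: left subtree has 3 nodes {fig, aster, kale}, right has 3 {lily, fir, lime}.
  Root kale: left subtree has 2 nodes {fig, aster}, right has 0 { }.
    Root aster: left subtree has 1 node {fig}, right has 0 { }.
  Root lily: left subtree has 0 nodes { }, right has 2 {fir, lime}.
    Root lime: left subtree has 1 node {fir}, right has 0 { }.

fig, aster, kale, fir, lime, lily, ash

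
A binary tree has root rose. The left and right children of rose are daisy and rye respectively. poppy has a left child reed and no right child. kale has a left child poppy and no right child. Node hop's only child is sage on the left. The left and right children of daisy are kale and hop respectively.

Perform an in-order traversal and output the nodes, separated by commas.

In-order visits the left subtree, then the node, then the right subtree.
At rose: go left to daisy.
  At daisy: go left to kale.
    At kale: go left to poppy.
      At poppy: go left to reed.
        reed is a leaf — visit reed.
      Visit poppy.
      At poppy: no right child.
    Visit kale.
    At kale: no right child.
  Visit daisy.
  At daisy: go right to hop.
    At hop: go left to sage.
      sage is a leaf — visit sage.
    Visit hop.
    At hop: no right child.
Visit rose.
At rose: go right to rye.
  rye is a leaf — visit rye.

reed, poppy, kale, daisy, sage, hop, rose, rye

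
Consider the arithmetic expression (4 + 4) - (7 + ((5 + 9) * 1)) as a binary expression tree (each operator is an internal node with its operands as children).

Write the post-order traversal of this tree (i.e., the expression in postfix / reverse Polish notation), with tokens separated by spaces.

Post-order on an expression tree gives postfix notation: for each operator, emit left operand, right operand, then the operator.

4 4 + 7 5 9 + 1 * + -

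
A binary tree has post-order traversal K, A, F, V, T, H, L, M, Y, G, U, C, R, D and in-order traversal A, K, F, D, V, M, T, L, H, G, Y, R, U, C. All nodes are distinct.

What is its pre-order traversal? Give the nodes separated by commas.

D, F, A, K, R, G, M, V, L, T, H, Y, C, U

The last element of post-order is the root; it splits in-order into left and right subtrees.
Root D: left subtree has 3 nodes {A, K, F}, right has 10 {V, M, T, L, H, G, Y, R, U, C}.
  Root F: left subtree has 2 nodes {A, K}, right has 0 { }.
    Root A: left subtree has 0 nodes { }, right has 1 {K}.
  Root R: left subtree has 7 nodes {V, M, T, L, H, G, Y}, right has 2 {U, C}.
    Root G: left subtree has 5 nodes {V, M, T, L, H}, right has 1 {Y}.
      Root M: left subtree has 1 node {V}, right has 3 {T, L, H}.
        Root L: left subtree has 1 node {T}, right has 1 {H}.
    Root C: left subtree has 1 node {U}, right has 0 { }.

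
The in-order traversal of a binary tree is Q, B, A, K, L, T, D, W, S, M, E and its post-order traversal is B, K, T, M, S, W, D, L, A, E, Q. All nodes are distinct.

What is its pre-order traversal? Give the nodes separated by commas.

The last element of post-order is the root; it splits in-order into left and right subtrees.
Root Q: left subtree has 0 nodes { }, right has 10 {B, A, K, L, T, D, W, S, M, E}.
  Root E: left subtree has 9 nodes {B, A, K, L, T, D, W, S, M}, right has 0 { }.
    Root A: left subtree has 1 node {B}, right has 7 {K, L, T, D, W, S, M}.
      Root L: left subtree has 1 node {K}, right has 5 {T, D, W, S, M}.
        Root D: left subtree has 1 node {T}, right has 3 {W, S, M}.
          Root W: left subtree has 0 nodes { }, right has 2 {S, M}.
            Root S: left subtree has 0 nodes { }, right has 1 {M}.

Q, E, A, B, L, K, D, T, W, S, M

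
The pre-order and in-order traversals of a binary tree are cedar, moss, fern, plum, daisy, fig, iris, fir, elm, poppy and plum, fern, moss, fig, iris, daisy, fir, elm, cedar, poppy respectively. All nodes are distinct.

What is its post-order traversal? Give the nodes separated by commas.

plum, fern, iris, fig, elm, fir, daisy, moss, poppy, cedar

The first element of pre-order is the root; it splits in-order into left and right subtrees.
Root cedar: left subtree has 8 nodes {plum, fern, moss, fig, iris, daisy, fir, elm}, right has 1 {poppy}.
  Root moss: left subtree has 2 nodes {plum, fern}, right has 5 {fig, iris, daisy, fir, elm}.
    Root fern: left subtree has 1 node {plum}, right has 0 { }.
    Root daisy: left subtree has 2 nodes {fig, iris}, right has 2 {fir, elm}.
      Root fig: left subtree has 0 nodes { }, right has 1 {iris}.
      Root fir: left subtree has 0 nodes { }, right has 1 {elm}.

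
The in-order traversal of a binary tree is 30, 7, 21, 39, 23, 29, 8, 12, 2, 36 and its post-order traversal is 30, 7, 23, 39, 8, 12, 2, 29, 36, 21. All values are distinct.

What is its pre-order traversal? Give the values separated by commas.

The last element of post-order is the root; it splits in-order into left and right subtrees.
Root 21: left subtree has 2 nodes {30, 7}, right has 7 {39, 23, 29, 8, 12, 2, 36}.
  Root 7: left subtree has 1 node {30}, right has 0 { }.
  Root 36: left subtree has 6 nodes {39, 23, 29, 8, 12, 2}, right has 0 { }.
    Root 29: left subtree has 2 nodes {39, 23}, right has 3 {8, 12, 2}.
      Root 39: left subtree has 0 nodes { }, right has 1 {23}.
      Root 2: left subtree has 2 nodes {8, 12}, right has 0 { }.
        Root 12: left subtree has 1 node {8}, right has 0 { }.

21, 7, 30, 36, 29, 39, 23, 2, 12, 8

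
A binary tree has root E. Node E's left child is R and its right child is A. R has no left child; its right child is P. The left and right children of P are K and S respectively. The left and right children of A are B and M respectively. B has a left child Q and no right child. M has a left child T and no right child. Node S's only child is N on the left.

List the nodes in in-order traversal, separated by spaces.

R K P N S E Q B A T M

In-order visits the left subtree, then the node, then the right subtree.
At E: go left to R.
  At R: no left child.
  Visit R.
  At R: go right to P.
    At P: go left to K.
      K is a leaf — visit K.
    Visit P.
    At P: go right to S.
      At S: go left to N.
        N is a leaf — visit N.
      Visit S.
      At S: no right child.
Visit E.
At E: go right to A.
  At A: go left to B.
    At B: go left to Q.
      Q is a leaf — visit Q.
    Visit B.
    At B: no right child.
  Visit A.
  At A: go right to M.
    At M: go left to T.
      T is a leaf — visit T.
    Visit M.
    At M: no right child.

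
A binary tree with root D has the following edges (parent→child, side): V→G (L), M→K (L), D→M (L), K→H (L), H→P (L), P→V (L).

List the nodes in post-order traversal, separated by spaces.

G V P H K M D

Post-order visits the left subtree, then the right subtree, then the node.
At D: go left to M.
  At M: go left to K.
    At K: go left to H.
      At H: go left to P.
        At P: go left to V.
          At V: go left to G.
            G is a leaf — visit G.
          At V: no right child.
          Visit V.
        At P: no right child.
        Visit P.
      At H: no right child.
      Visit H.
    At K: no right child.
    Visit K.
  At M: no right child.
  Visit M.
At D: no right child.
Visit D.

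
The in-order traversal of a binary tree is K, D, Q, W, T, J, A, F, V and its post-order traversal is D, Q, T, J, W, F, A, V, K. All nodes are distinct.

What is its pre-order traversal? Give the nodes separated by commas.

The last element of post-order is the root; it splits in-order into left and right subtrees.
Root K: left subtree has 0 nodes { }, right has 8 {D, Q, W, T, J, A, F, V}.
  Root V: left subtree has 7 nodes {D, Q, W, T, J, A, F}, right has 0 { }.
    Root A: left subtree has 5 nodes {D, Q, W, T, J}, right has 1 {F}.
      Root W: left subtree has 2 nodes {D, Q}, right has 2 {T, J}.
        Root Q: left subtree has 1 node {D}, right has 0 { }.
        Root J: left subtree has 1 node {T}, right has 0 { }.

K, V, A, W, Q, D, J, T, F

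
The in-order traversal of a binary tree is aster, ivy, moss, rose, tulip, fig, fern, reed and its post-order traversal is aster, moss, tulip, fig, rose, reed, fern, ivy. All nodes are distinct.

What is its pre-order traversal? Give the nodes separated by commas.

ivy, aster, fern, rose, moss, fig, tulip, reed

The last element of post-order is the root; it splits in-order into left and right subtrees.
Root ivy: left subtree has 1 node {aster}, right has 6 {moss, rose, tulip, fig, fern, reed}.
  Root fern: left subtree has 4 nodes {moss, rose, tulip, fig}, right has 1 {reed}.
    Root rose: left subtree has 1 node {moss}, right has 2 {tulip, fig}.
      Root fig: left subtree has 1 node {tulip}, right has 0 { }.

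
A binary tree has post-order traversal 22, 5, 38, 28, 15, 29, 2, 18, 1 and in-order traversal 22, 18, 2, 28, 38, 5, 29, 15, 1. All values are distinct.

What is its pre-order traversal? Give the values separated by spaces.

1 18 22 2 29 28 38 5 15

The last element of post-order is the root; it splits in-order into left and right subtrees.
Root 1: left subtree has 8 nodes {22, 18, 2, 28, 38, 5, 29, 15}, right has 0 { }.
  Root 18: left subtree has 1 node {22}, right has 6 {2, 28, 38, 5, 29, 15}.
    Root 2: left subtree has 0 nodes { }, right has 5 {28, 38, 5, 29, 15}.
      Root 29: left subtree has 3 nodes {28, 38, 5}, right has 1 {15}.
        Root 28: left subtree has 0 nodes { }, right has 2 {38, 5}.
          Root 38: left subtree has 0 nodes { }, right has 1 {5}.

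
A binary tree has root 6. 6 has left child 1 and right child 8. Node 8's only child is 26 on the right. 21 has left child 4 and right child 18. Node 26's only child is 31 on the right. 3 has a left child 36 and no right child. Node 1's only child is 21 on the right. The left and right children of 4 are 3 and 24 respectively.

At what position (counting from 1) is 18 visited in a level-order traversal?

7

Level-order visits nodes level by level from the root, left to right within each level.
Level 0: 6
Level 1: 1, 8
Level 2: 21, 26
Level 3: 4, 18, 31
Level 4: 3, 24
Level 5: 36
Full level-order sequence: 6, 1, 8, 21, 26, 4, 18, 31, 3, 24, 36.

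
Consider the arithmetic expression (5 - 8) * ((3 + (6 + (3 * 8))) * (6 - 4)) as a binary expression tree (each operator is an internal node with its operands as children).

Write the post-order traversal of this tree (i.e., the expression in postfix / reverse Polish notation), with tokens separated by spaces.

Post-order on an expression tree gives postfix notation: for each operator, emit left operand, right operand, then the operator.

5 8 - 3 6 3 8 * + + 6 4 - * *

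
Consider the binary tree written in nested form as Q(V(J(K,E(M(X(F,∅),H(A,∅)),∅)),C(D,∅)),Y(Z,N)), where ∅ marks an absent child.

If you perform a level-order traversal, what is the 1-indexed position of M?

11

Level-order visits nodes level by level from the root, left to right within each level.
Level 0: Q
Level 1: V, Y
Level 2: J, C, Z, N
Level 3: K, E, D
Level 4: M
Level 5: X, H
Level 6: F, A
Full level-order sequence: Q, V, Y, J, C, Z, N, K, E, D, M, X, H, F, A.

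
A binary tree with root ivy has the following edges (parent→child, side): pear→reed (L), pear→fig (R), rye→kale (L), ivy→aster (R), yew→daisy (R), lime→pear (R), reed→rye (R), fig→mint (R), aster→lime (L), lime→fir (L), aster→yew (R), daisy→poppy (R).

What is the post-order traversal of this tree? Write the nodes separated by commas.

fir, kale, rye, reed, mint, fig, pear, lime, poppy, daisy, yew, aster, ivy

Post-order visits the left subtree, then the right subtree, then the node.
At ivy: no left child.
At ivy: go right to aster.
  At aster: go left to lime.
    At lime: go left to fir.
      fir is a leaf — visit fir.
    At lime: go right to pear.
      At pear: go left to reed.
        At reed: no left child.
        At reed: go right to rye.
          At rye: go left to kale.
            kale is a leaf — visit kale.
          At rye: no right child.
          Visit rye.
        Visit reed.
      At pear: go right to fig.
        At fig: no left child.
        At fig: go right to mint.
          mint is a leaf — visit mint.
        Visit fig.
      Visit pear.
    Visit lime.
  At aster: go right to yew.
    At yew: no left child.
    At yew: go right to daisy.
      At daisy: no left child.
      At daisy: go right to poppy.
        poppy is a leaf — visit poppy.
      Visit daisy.
    Visit yew.
  Visit aster.
Visit ivy.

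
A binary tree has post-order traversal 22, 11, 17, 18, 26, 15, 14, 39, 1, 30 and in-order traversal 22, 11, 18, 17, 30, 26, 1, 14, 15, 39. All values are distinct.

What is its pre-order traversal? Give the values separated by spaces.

The last element of post-order is the root; it splits in-order into left and right subtrees.
Root 30: left subtree has 4 nodes {22, 11, 18, 17}, right has 5 {26, 1, 14, 15, 39}.
  Root 18: left subtree has 2 nodes {22, 11}, right has 1 {17}.
    Root 11: left subtree has 1 node {22}, right has 0 { }.
  Root 1: left subtree has 1 node {26}, right has 3 {14, 15, 39}.
    Root 39: left subtree has 2 nodes {14, 15}, right has 0 { }.
      Root 14: left subtree has 0 nodes { }, right has 1 {15}.

30 18 11 22 17 1 26 39 14 15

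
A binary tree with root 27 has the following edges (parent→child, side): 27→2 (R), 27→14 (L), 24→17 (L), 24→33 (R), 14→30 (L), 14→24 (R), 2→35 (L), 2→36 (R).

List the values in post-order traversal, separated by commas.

30, 17, 33, 24, 14, 35, 36, 2, 27

Post-order visits the left subtree, then the right subtree, then the node.
At 27: go left to 14.
  At 14: go left to 30.
    30 is a leaf — visit 30.
  At 14: go right to 24.
    At 24: go left to 17.
      17 is a leaf — visit 17.
    At 24: go right to 33.
      33 is a leaf — visit 33.
    Visit 24.
  Visit 14.
At 27: go right to 2.
  At 2: go left to 35.
    35 is a leaf — visit 35.
  At 2: go right to 36.
    36 is a leaf — visit 36.
  Visit 2.
Visit 27.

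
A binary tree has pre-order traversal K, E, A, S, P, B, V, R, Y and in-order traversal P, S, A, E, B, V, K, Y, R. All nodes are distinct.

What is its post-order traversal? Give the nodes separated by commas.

P, S, A, V, B, E, Y, R, K

The first element of pre-order is the root; it splits in-order into left and right subtrees.
Root K: left subtree has 6 nodes {P, S, A, E, B, V}, right has 2 {Y, R}.
  Root E: left subtree has 3 nodes {P, S, A}, right has 2 {B, V}.
    Root A: left subtree has 2 nodes {P, S}, right has 0 { }.
      Root S: left subtree has 1 node {P}, right has 0 { }.
    Root B: left subtree has 0 nodes { }, right has 1 {V}.
  Root R: left subtree has 1 node {Y}, right has 0 { }.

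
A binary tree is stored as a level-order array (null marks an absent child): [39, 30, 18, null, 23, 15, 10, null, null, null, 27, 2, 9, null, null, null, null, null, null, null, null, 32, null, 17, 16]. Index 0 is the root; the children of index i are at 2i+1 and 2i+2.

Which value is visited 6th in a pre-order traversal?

18

Pre-order visits the node, then its left subtree, then its right subtree.
Visit 39.
At 39: go left to 30.
  Visit 30.
  At 30: no left child.
  At 30: go right to 23.
    Visit 23.
    At 23: no left child.
    At 23: go right to 27.
      Visit 27.
      At 27: go left to 32.
        32 is a leaf — visit 32.
      At 27: no right child.
At 39: go right to 18.
  Visit 18.
  At 18: go left to 15.
    Visit 15.
    At 15: go left to 2.
      Visit 2.
      At 2: go left to 17.
        17 is a leaf — visit 17.
      At 2: go right to 16.
        16 is a leaf — visit 16.
    At 15: go right to 9.
      9 is a leaf — visit 9.
  At 18: go right to 10.
    10 is a leaf — visit 10.
Full pre-order sequence: 39, 30, 23, 27, 32, 18, 15, 2, 17, 16, 9, 10.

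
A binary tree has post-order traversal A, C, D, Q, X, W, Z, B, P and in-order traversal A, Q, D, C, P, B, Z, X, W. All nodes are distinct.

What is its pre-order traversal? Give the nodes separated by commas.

The last element of post-order is the root; it splits in-order into left and right subtrees.
Root P: left subtree has 4 nodes {A, Q, D, C}, right has 4 {B, Z, X, W}.
  Root Q: left subtree has 1 node {A}, right has 2 {D, C}.
    Root D: left subtree has 0 nodes { }, right has 1 {C}.
  Root B: left subtree has 0 nodes { }, right has 3 {Z, X, W}.
    Root Z: left subtree has 0 nodes { }, right has 2 {X, W}.
      Root W: left subtree has 1 node {X}, right has 0 { }.

P, Q, A, D, C, B, Z, W, X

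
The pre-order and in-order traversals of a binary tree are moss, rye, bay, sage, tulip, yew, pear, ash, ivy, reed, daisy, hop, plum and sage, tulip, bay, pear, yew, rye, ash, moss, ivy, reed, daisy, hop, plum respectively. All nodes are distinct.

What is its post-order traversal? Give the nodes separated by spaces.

tulip sage pear yew bay ash rye plum hop daisy reed ivy moss

The first element of pre-order is the root; it splits in-order into left and right subtrees.
Root moss: left subtree has 7 nodes {sage, tulip, bay, pear, yew, rye, ash}, right has 5 {ivy, reed, daisy, hop, plum}.
  Root rye: left subtree has 5 nodes {sage, tulip, bay, pear, yew}, right has 1 {ash}.
    Root bay: left subtree has 2 nodes {sage, tulip}, right has 2 {pear, yew}.
      Root sage: left subtree has 0 nodes { }, right has 1 {tulip}.
      Root yew: left subtree has 1 node {pear}, right has 0 { }.
  Root ivy: left subtree has 0 nodes { }, right has 4 {reed, daisy, hop, plum}.
    Root reed: left subtree has 0 nodes { }, right has 3 {daisy, hop, plum}.
      Root daisy: left subtree has 0 nodes { }, right has 2 {hop, plum}.
        Root hop: left subtree has 0 nodes { }, right has 1 {plum}.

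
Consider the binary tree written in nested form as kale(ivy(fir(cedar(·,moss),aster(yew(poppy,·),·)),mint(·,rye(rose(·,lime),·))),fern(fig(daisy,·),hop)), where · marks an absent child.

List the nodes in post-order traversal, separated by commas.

Post-order visits the left subtree, then the right subtree, then the node.
At kale: go left to ivy.
  At ivy: go left to fir.
    At fir: go left to cedar.
      At cedar: no left child.
      At cedar: go right to moss.
        moss is a leaf — visit moss.
      Visit cedar.
    At fir: go right to aster.
      At aster: go left to yew.
        At yew: go left to poppy.
          poppy is a leaf — visit poppy.
        At yew: no right child.
        Visit yew.
      At aster: no right child.
      Visit aster.
    Visit fir.
  At ivy: go right to mint.
    At mint: no left child.
    At mint: go right to rye.
      At rye: go left to rose.
        At rose: no left child.
        At rose: go right to lime.
          lime is a leaf — visit lime.
        Visit rose.
      At rye: no right child.
      Visit rye.
    Visit mint.
  Visit ivy.
At kale: go right to fern.
  At fern: go left to fig.
    At fig: go left to daisy.
      daisy is a leaf — visit daisy.
    At fig: no right child.
    Visit fig.
  At fern: go right to hop.
    hop is a leaf — visit hop.
  Visit fern.
Visit kale.

moss, cedar, poppy, yew, aster, fir, lime, rose, rye, mint, ivy, daisy, fig, hop, fern, kale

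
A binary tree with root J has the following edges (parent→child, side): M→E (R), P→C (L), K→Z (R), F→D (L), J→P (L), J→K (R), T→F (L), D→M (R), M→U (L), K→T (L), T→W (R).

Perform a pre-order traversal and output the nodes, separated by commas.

J, P, C, K, T, F, D, M, U, E, W, Z

Pre-order visits the node, then its left subtree, then its right subtree.
Visit J.
At J: go left to P.
  Visit P.
  At P: go left to C.
    C is a leaf — visit C.
  At P: no right child.
At J: go right to K.
  Visit K.
  At K: go left to T.
    Visit T.
    At T: go left to F.
      Visit F.
      At F: go left to D.
        Visit D.
        At D: no left child.
        At D: go right to M.
          Visit M.
          At M: go left to U.
            U is a leaf — visit U.
          At M: go right to E.
            E is a leaf — visit E.
      At F: no right child.
    At T: go right to W.
      W is a leaf — visit W.
  At K: go right to Z.
    Z is a leaf — visit Z.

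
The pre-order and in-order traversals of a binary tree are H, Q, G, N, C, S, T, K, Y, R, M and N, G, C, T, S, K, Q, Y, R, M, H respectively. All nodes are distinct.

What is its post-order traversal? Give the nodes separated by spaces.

The first element of pre-order is the root; it splits in-order into left and right subtrees.
Root H: left subtree has 10 nodes {N, G, C, T, S, K, Q, Y, R, M}, right has 0 { }.
  Root Q: left subtree has 6 nodes {N, G, C, T, S, K}, right has 3 {Y, R, M}.
    Root G: left subtree has 1 node {N}, right has 4 {C, T, S, K}.
      Root C: left subtree has 0 nodes { }, right has 3 {T, S, K}.
        Root S: left subtree has 1 node {T}, right has 1 {K}.
    Root Y: left subtree has 0 nodes { }, right has 2 {R, M}.
      Root R: left subtree has 0 nodes { }, right has 1 {M}.

N T K S C G M R Y Q H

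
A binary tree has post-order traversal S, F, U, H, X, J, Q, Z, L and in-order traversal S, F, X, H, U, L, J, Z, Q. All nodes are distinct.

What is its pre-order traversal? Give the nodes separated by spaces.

L X F S H U Z J Q

The last element of post-order is the root; it splits in-order into left and right subtrees.
Root L: left subtree has 5 nodes {S, F, X, H, U}, right has 3 {J, Z, Q}.
  Root X: left subtree has 2 nodes {S, F}, right has 2 {H, U}.
    Root F: left subtree has 1 node {S}, right has 0 { }.
    Root H: left subtree has 0 nodes { }, right has 1 {U}.
  Root Z: left subtree has 1 node {J}, right has 1 {Q}.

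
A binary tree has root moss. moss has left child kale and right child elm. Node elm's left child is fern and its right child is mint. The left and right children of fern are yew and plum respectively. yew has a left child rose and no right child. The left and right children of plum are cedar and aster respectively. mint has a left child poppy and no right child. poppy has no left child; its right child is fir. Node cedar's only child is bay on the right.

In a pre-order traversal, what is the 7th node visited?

plum

Pre-order visits the node, then its left subtree, then its right subtree.
Visit moss.
At moss: go left to kale.
  kale is a leaf — visit kale.
At moss: go right to elm.
  Visit elm.
  At elm: go left to fern.
    Visit fern.
    At fern: go left to yew.
      Visit yew.
      At yew: go left to rose.
        rose is a leaf — visit rose.
      At yew: no right child.
    At fern: go right to plum.
      Visit plum.
      At plum: go left to cedar.
        Visit cedar.
        At cedar: no left child.
        At cedar: go right to bay.
          bay is a leaf — visit bay.
      At plum: go right to aster.
        aster is a leaf — visit aster.
  At elm: go right to mint.
    Visit mint.
    At mint: go left to poppy.
      Visit poppy.
      At poppy: no left child.
      At poppy: go right to fir.
        fir is a leaf — visit fir.
    At mint: no right child.
Full pre-order sequence: moss, kale, elm, fern, yew, rose, plum, cedar, bay, aster, mint, poppy, fir.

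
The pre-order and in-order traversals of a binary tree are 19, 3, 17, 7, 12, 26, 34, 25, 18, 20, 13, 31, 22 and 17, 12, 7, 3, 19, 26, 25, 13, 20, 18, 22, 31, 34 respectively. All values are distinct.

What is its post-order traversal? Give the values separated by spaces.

The first element of pre-order is the root; it splits in-order into left and right subtrees.
Root 19: left subtree has 4 nodes {17, 12, 7, 3}, right has 8 {26, 25, 13, 20, 18, 22, 31, 34}.
  Root 3: left subtree has 3 nodes {17, 12, 7}, right has 0 { }.
    Root 17: left subtree has 0 nodes { }, right has 2 {12, 7}.
      Root 7: left subtree has 1 node {12}, right has 0 { }.
  Root 26: left subtree has 0 nodes { }, right has 7 {25, 13, 20, 18, 22, 31, 34}.
    Root 34: left subtree has 6 nodes {25, 13, 20, 18, 22, 31}, right has 0 { }.
      Root 25: left subtree has 0 nodes { }, right has 5 {13, 20, 18, 22, 31}.
        Root 18: left subtree has 2 nodes {13, 20}, right has 2 {22, 31}.
          Root 20: left subtree has 1 node {13}, right has 0 { }.
          Root 31: left subtree has 1 node {22}, right has 0 { }.

12 7 17 3 13 20 22 31 18 25 34 26 19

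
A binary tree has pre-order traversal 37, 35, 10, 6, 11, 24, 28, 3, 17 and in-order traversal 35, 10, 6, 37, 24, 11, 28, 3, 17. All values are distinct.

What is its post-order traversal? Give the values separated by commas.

The first element of pre-order is the root; it splits in-order into left and right subtrees.
Root 37: left subtree has 3 nodes {35, 10, 6}, right has 5 {24, 11, 28, 3, 17}.
  Root 35: left subtree has 0 nodes { }, right has 2 {10, 6}.
    Root 10: left subtree has 0 nodes { }, right has 1 {6}.
  Root 11: left subtree has 1 node {24}, right has 3 {28, 3, 17}.
    Root 28: left subtree has 0 nodes { }, right has 2 {3, 17}.
      Root 3: left subtree has 0 nodes { }, right has 1 {17}.

6, 10, 35, 24, 17, 3, 28, 11, 37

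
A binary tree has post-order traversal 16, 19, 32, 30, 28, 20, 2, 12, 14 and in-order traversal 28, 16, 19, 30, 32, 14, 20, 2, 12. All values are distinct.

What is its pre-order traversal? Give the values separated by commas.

14, 28, 30, 19, 16, 32, 12, 2, 20

The last element of post-order is the root; it splits in-order into left and right subtrees.
Root 14: left subtree has 5 nodes {28, 16, 19, 30, 32}, right has 3 {20, 2, 12}.
  Root 28: left subtree has 0 nodes { }, right has 4 {16, 19, 30, 32}.
    Root 30: left subtree has 2 nodes {16, 19}, right has 1 {32}.
      Root 19: left subtree has 1 node {16}, right has 0 { }.
  Root 12: left subtree has 2 nodes {20, 2}, right has 0 { }.
    Root 2: left subtree has 1 node {20}, right has 0 { }.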